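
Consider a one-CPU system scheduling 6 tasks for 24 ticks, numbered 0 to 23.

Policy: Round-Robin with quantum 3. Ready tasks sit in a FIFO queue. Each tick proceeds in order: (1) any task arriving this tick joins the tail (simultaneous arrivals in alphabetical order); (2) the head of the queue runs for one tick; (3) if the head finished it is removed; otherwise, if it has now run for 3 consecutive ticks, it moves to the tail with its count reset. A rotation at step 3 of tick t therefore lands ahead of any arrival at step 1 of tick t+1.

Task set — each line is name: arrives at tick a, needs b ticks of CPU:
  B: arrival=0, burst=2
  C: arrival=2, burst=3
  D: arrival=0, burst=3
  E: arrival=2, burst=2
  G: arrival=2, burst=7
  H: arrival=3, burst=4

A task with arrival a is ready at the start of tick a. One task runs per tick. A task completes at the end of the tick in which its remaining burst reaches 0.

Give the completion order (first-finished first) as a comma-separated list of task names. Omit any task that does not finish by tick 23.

t=0: queue=[B,D] q_used=0 → run B
t=1: queue=[B,D] q_used=1 → run B
t=2: queue=[D,C,E,G] q_used=0 → run D
t=3: queue=[D,C,E,G,H] q_used=1 → run D
t=4: queue=[D,C,E,G,H] q_used=2 → run D
t=5: queue=[C,E,G,H] q_used=0 → run C
t=6: queue=[C,E,G,H] q_used=1 → run C
t=7: queue=[C,E,G,H] q_used=2 → run C
t=8: queue=[E,G,H] q_used=0 → run E
t=9: queue=[E,G,H] q_used=1 → run E
t=10: queue=[G,H] q_used=0 → run G
t=11: queue=[G,H] q_used=1 → run G
t=12: queue=[G,H] q_used=2 → run G
t=13: queue=[H,G] q_used=0 → run H
t=14: queue=[H,G] q_used=1 → run H
t=15: queue=[H,G] q_used=2 → run H
t=16: queue=[G,H] q_used=0 → run G
t=17: queue=[G,H] q_used=1 → run G
t=18: queue=[G,H] q_used=2 → run G
t=19: queue=[H,G] q_used=0 → run H
t=20: queue=[G] q_used=0 → run G
t=21: (idle)
t=22: (idle)
t=23: (idle)

completion order = B, D, C, E, H, G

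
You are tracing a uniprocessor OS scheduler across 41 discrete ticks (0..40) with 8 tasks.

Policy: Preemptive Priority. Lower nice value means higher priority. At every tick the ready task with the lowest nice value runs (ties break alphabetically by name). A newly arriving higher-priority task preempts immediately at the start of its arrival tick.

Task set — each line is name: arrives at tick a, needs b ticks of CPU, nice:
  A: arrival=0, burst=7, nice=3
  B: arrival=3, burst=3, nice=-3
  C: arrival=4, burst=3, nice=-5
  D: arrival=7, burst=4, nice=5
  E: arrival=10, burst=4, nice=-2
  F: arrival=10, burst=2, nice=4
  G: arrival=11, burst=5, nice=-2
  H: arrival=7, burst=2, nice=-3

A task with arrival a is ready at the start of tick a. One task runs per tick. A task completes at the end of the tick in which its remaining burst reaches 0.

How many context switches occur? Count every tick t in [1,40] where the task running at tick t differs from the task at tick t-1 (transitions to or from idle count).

context switches = 10

t=0: ready={A} → run A
t=1: ready={A} → run A
t=2: ready={A} → run A
t=3: ready={A,B} → run B
t=4: ready={A,B,C} → run C
t=5: ready={A,B,C} → run C
t=6: ready={A,B,C} → run C
t=7: ready={A,B,D,H} → run B
t=8: ready={A,B,D,H} → run B
t=9: ready={A,D,H} → run H
t=10: ready={A,D,E,F,H} → run H
t=11: ready={A,D,E,F,G} → run E
t=12: ready={A,D,E,F,G} → run E
t=13: ready={A,D,E,F,G} → run E
t=14: ready={A,D,E,F,G} → run E
t=15: ready={A,D,F,G} → run G
t=16: ready={A,D,F,G} → run G
t=17: ready={A,D,F,G} → run G
t=18: ready={A,D,F,G} → run G
t=19: ready={A,D,F,G} → run G
t=20: ready={A,D,F} → run A
t=21: ready={A,D,F} → run A
t=22: ready={A,D,F} → run A
t=23: ready={A,D,F} → run A
t=24: ready={D,F} → run F
t=25: ready={D,F} → run F
t=26: ready={D} → run D
t=27: ready={D} → run D
t=28: ready={D} → run D
t=29: ready={D} → run D
t=30: (idle)
t=31: (idle)
t=32: (idle)
t=33: (idle)
t=34: (idle)
t=35: (idle)
t=36: (idle)
t=37: (idle)
t=38: (idle)
t=39: (idle)
t=40: (idle)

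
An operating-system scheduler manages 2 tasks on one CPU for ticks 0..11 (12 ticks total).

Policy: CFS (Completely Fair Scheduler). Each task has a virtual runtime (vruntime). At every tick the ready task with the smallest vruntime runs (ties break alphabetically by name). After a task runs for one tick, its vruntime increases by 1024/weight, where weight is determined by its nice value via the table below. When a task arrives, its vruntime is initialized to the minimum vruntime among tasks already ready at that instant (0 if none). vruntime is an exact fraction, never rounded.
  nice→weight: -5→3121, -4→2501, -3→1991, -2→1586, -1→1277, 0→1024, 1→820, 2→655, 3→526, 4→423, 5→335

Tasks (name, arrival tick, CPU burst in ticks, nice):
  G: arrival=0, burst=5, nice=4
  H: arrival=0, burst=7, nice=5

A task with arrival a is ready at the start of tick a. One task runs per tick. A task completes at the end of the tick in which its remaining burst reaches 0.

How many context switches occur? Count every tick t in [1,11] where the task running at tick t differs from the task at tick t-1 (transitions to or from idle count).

context switches = 9

t=0: vr[G=0 H=0] → run G
t=1: vr[G=1024/423 H=0] → run H
t=2: vr[G=1024/423 H=1024/335] → run G
t=3: vr[G=2048/423 H=1024/335] → run H
t=4: vr[G=2048/423 H=2048/335] → run G
t=5: vr[G=1024/141 H=2048/335] → run H
t=6: vr[G=1024/141 H=3072/335] → run G
t=7: vr[G=4096/423 H=3072/335] → run H
t=8: vr[G=4096/423 H=4096/335] → run G
t=9: vr[H=4096/335] → run H
t=10: vr[H=1024/67] → run H
t=11: vr[H=6144/335] → run H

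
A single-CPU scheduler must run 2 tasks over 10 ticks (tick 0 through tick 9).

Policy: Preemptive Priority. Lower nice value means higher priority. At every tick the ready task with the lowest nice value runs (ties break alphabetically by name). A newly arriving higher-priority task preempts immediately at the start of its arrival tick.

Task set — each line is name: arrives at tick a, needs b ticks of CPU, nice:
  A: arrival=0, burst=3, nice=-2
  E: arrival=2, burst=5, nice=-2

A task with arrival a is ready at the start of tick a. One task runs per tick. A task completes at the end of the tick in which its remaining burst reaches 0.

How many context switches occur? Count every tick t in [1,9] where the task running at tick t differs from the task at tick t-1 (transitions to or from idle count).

t=0: ready={A} → run A
t=1: ready={A} → run A
t=2: ready={A,E} → run A
t=3: ready={E} → run E
t=4: ready={E} → run E
t=5: ready={E} → run E
t=6: ready={E} → run E
t=7: ready={E} → run E
t=8: (idle)
t=9: (idle)

context switches = 2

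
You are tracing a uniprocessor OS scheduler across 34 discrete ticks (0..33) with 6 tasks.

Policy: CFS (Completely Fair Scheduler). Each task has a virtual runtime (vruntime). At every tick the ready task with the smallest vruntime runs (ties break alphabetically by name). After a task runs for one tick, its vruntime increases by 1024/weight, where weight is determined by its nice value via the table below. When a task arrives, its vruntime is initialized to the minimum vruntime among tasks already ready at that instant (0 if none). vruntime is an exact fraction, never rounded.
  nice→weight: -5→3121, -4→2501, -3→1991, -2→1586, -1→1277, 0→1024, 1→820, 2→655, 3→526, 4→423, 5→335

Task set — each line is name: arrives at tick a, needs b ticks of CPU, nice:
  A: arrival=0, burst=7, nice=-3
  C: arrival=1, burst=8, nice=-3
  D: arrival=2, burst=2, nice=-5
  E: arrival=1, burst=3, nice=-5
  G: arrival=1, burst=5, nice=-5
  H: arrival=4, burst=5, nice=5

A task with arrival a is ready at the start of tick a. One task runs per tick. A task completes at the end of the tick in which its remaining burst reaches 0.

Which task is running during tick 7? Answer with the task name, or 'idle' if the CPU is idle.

running at tick 7 = D

t=0: vr[A=0] → run A
t=1: vr[A=1024/1991 C=1024/1991 E=1024/1991 G=1024/1991] → run A
t=2: vr[A=2048/1991 C=1024/1991 D=1024/1991 E=1024/1991 G=1024/1991] → run C
t=3: vr[A=2048/1991 C=2048/1991 D=1024/1991 E=1024/1991 G=1024/1991] → run D
t=4: vr[A=2048/1991 C=2048/1991 D=5234688/6213911 E=1024/1991 G=1024/1991 H=1024/1991] → run E
t=5: vr[A=2048/1991 C=2048/1991 D=5234688/6213911 E=5234688/6213911 G=1024/1991 H=1024/1991] → run G
t=6: vr[A=2048/1991 C=2048/1991 D=5234688/6213911 E=5234688/6213911 G=5234688/6213911 H=1024/1991] → run H
t=7: vr[A=2048/1991 C=2048/1991 D=5234688/6213911 E=5234688/6213911 G=5234688/6213911 H=2381824/666985] → run D
t=8: vr[A=2048/1991 C=2048/1991 E=5234688/6213911 G=5234688/6213911 H=2381824/666985] → run E
t=9: vr[A=2048/1991 C=2048/1991 E=7273472/6213911 G=5234688/6213911 H=2381824/666985] → run G
t=10: vr[A=2048/1991 C=2048/1991 E=7273472/6213911 G=7273472/6213911 H=2381824/666985] → run A
t=11: vr[A=3072/1991 C=2048/1991 E=7273472/6213911 G=7273472/6213911 H=2381824/666985] → run C
t=12: vr[A=3072/1991 C=3072/1991 E=7273472/6213911 G=7273472/6213911 H=2381824/666985] → run E
t=13: vr[A=3072/1991 C=3072/1991 G=7273472/6213911 H=2381824/666985] → run G
t=14: vr[A=3072/1991 C=3072/1991 G=9312256/6213911 H=2381824/666985] → run G
t=15: vr[A=3072/1991 C=3072/1991 G=11351040/6213911 H=2381824/666985] → run A
t=16: vr[A=4096/1991 C=3072/1991 G=11351040/6213911 H=2381824/666985] → run C
t=17: vr[A=4096/1991 C=4096/1991 G=11351040/6213911 H=2381824/666985] → run G
t=18: vr[A=4096/1991 C=4096/1991 H=2381824/666985] → run A
t=19: vr[A=5120/1991 C=4096/1991 H=2381824/666985] → run C
t=20: vr[A=5120/1991 C=5120/1991 H=2381824/666985] → run A
t=21: vr[A=6144/1991 C=5120/1991 H=2381824/666985] → run C
t=22: vr[A=6144/1991 C=6144/1991 H=2381824/666985] → run A
t=23: vr[C=6144/1991 H=2381824/666985] → run C
t=24: vr[C=7168/1991 H=2381824/666985] → run H
t=25: vr[C=7168/1991 H=4420608/666985] → run C
t=26: vr[C=8192/1991 H=4420608/666985] → run C
t=27: vr[H=4420608/666985] → run H
t=28: vr[H=6459392/666985] → run H
t=29: vr[H=8498176/666985] → run H
t=30: (idle)
t=31: (idle)
t=32: (idle)
t=33: (idle)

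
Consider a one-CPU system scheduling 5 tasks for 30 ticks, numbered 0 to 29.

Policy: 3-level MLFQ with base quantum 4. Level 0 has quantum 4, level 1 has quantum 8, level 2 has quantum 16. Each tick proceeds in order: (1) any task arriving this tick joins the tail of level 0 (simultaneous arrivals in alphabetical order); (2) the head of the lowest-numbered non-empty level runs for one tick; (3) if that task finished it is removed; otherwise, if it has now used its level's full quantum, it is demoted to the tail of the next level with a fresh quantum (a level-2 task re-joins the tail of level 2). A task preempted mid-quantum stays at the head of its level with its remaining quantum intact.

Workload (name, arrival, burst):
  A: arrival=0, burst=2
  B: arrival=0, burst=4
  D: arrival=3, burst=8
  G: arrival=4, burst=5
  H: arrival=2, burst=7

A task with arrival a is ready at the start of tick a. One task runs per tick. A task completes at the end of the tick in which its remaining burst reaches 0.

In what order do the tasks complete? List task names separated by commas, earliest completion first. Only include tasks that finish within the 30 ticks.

completion order = A, B, H, D, G

t=0: L0/L1/L2 = AB/-/- → run A
t=1: L0/L1/L2 = AB/-/- → run A
t=2: L0/L1/L2 = BH/-/- → run B
t=3: L0/L1/L2 = BHD/-/- → run B
t=4: L0/L1/L2 = BHDG/-/- → run B
t=5: L0/L1/L2 = BHDG/-/- → run B
t=6: L0/L1/L2 = HDG/-/- → run H
t=7: L0/L1/L2 = HDG/-/- → run H
t=8: L0/L1/L2 = HDG/-/- → run H
t=9: L0/L1/L2 = HDG/-/- → run H
t=10: L0/L1/L2 = DG/H/- → run D
t=11: L0/L1/L2 = DG/H/- → run D
t=12: L0/L1/L2 = DG/H/- → run D
t=13: L0/L1/L2 = DG/H/- → run D
t=14: L0/L1/L2 = G/HD/- → run G
t=15: L0/L1/L2 = G/HD/- → run G
t=16: L0/L1/L2 = G/HD/- → run G
t=17: L0/L1/L2 = G/HD/- → run G
t=18: L0/L1/L2 = -/HDG/- → run H
t=19: L0/L1/L2 = -/HDG/- → run H
t=20: L0/L1/L2 = -/HDG/- → run H
t=21: L0/L1/L2 = -/DG/- → run D
t=22: L0/L1/L2 = -/DG/- → run D
t=23: L0/L1/L2 = -/DG/- → run D
t=24: L0/L1/L2 = -/DG/- → run D
t=25: L0/L1/L2 = -/G/- → run G
t=26: (idle)
t=27: (idle)
t=28: (idle)
t=29: (idle)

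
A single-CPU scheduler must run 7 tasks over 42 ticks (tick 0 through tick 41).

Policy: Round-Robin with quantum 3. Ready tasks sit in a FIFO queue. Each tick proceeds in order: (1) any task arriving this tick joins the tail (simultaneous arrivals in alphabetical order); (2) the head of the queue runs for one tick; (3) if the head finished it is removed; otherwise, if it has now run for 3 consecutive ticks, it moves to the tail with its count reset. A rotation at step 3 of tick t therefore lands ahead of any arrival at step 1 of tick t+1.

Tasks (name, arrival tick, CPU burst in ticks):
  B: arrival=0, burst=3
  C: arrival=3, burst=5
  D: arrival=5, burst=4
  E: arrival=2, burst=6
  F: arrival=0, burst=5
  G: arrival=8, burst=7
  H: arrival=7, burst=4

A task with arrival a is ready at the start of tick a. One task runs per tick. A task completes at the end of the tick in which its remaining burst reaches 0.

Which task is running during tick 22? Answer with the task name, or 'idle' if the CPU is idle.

t=0: queue=[B,F] q_used=0 → run B
t=1: queue=[B,F] q_used=1 → run B
t=2: queue=[B,F,E] q_used=2 → run B
t=3: queue=[F,E,C] q_used=0 → run F
t=4: queue=[F,E,C] q_used=1 → run F
t=5: queue=[F,E,C,D] q_used=2 → run F
t=6: queue=[E,C,D,F] q_used=0 → run E
t=7: queue=[E,C,D,F,H] q_used=1 → run E
t=8: queue=[E,C,D,F,H,G] q_used=2 → run E
t=9: queue=[C,D,F,H,G,E] q_used=0 → run C
t=10: queue=[C,D,F,H,G,E] q_used=1 → run C
t=11: queue=[C,D,F,H,G,E] q_used=2 → run C
t=12: queue=[D,F,H,G,E,C] q_used=0 → run D
t=13: queue=[D,F,H,G,E,C] q_used=1 → run D
t=14: queue=[D,F,H,G,E,C] q_used=2 → run D
t=15: queue=[F,H,G,E,C,D] q_used=0 → run F
t=16: queue=[F,H,G,E,C,D] q_used=1 → run F
t=17: queue=[H,G,E,C,D] q_used=0 → run H
t=18: queue=[H,G,E,C,D] q_used=1 → run H
t=19: queue=[H,G,E,C,D] q_used=2 → run H
t=20: queue=[G,E,C,D,H] q_used=0 → run G
t=21: queue=[G,E,C,D,H] q_used=1 → run G
t=22: queue=[G,E,C,D,H] q_used=2 → run G
t=23: queue=[E,C,D,H,G] q_used=0 → run E
t=24: queue=[E,C,D,H,G] q_used=1 → run E
t=25: queue=[E,C,D,H,G] q_used=2 → run E
t=26: queue=[C,D,H,G] q_used=0 → run C
t=27: queue=[C,D,H,G] q_used=1 → run C
t=28: queue=[D,H,G] q_used=0 → run D
t=29: queue=[H,G] q_used=0 → run H
t=30: queue=[G] q_used=0 → run G
t=31: queue=[G] q_used=1 → run G
t=32: queue=[G] q_used=2 → run G
t=33: queue=[G] q_used=0 → run G
t=34: (idle)
t=35: (idle)
t=36: (idle)
t=37: (idle)
t=38: (idle)
t=39: (idle)
t=40: (idle)
t=41: (idle)

running at tick 22 = G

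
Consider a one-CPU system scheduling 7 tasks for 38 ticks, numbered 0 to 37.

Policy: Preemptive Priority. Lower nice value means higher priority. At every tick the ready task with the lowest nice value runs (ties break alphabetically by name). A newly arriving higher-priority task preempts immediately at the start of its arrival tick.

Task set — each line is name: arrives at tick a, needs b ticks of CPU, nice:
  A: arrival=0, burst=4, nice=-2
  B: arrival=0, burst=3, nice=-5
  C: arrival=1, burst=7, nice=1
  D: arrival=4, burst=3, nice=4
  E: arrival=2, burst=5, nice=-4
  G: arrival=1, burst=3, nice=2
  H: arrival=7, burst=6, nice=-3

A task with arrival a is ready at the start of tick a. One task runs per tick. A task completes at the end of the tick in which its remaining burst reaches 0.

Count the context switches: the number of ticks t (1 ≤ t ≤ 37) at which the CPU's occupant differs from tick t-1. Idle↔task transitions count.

context switches = 7

t=0: ready={A,B} → run B
t=1: ready={A,B,C,G} → run B
t=2: ready={A,B,C,E,G} → run B
t=3: ready={A,C,E,G} → run E
t=4: ready={A,C,D,E,G} → run E
t=5: ready={A,C,D,E,G} → run E
t=6: ready={A,C,D,E,G} → run E
t=7: ready={A,C,D,E,G,H} → run E
t=8: ready={A,C,D,G,H} → run H
t=9: ready={A,C,D,G,H} → run H
t=10: ready={A,C,D,G,H} → run H
t=11: ready={A,C,D,G,H} → run H
t=12: ready={A,C,D,G,H} → run H
t=13: ready={A,C,D,G,H} → run H
t=14: ready={A,C,D,G} → run A
t=15: ready={A,C,D,G} → run A
t=16: ready={A,C,D,G} → run A
t=17: ready={A,C,D,G} → run A
t=18: ready={C,D,G} → run C
t=19: ready={C,D,G} → run C
t=20: ready={C,D,G} → run C
t=21: ready={C,D,G} → run C
t=22: ready={C,D,G} → run C
t=23: ready={C,D,G} → run C
t=24: ready={C,D,G} → run C
t=25: ready={D,G} → run G
t=26: ready={D,G} → run G
t=27: ready={D,G} → run G
t=28: ready={D} → run D
t=29: ready={D} → run D
t=30: ready={D} → run D
t=31: (idle)
t=32: (idle)
t=33: (idle)
t=34: (idle)
t=35: (idle)
t=36: (idle)
t=37: (idle)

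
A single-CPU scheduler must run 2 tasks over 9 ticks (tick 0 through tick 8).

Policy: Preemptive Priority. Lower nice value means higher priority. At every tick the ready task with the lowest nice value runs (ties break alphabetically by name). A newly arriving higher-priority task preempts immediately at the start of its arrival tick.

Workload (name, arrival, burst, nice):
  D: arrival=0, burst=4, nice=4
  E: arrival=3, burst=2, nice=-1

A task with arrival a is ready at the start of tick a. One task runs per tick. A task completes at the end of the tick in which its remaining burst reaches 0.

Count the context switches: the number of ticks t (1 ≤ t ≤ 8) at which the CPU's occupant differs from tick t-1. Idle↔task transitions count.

context switches = 3

t=0: ready={D} → run D
t=1: ready={D} → run D
t=2: ready={D} → run D
t=3: ready={D,E} → run E
t=4: ready={D,E} → run E
t=5: ready={D} → run D
t=6: (idle)
t=7: (idle)
t=8: (idle)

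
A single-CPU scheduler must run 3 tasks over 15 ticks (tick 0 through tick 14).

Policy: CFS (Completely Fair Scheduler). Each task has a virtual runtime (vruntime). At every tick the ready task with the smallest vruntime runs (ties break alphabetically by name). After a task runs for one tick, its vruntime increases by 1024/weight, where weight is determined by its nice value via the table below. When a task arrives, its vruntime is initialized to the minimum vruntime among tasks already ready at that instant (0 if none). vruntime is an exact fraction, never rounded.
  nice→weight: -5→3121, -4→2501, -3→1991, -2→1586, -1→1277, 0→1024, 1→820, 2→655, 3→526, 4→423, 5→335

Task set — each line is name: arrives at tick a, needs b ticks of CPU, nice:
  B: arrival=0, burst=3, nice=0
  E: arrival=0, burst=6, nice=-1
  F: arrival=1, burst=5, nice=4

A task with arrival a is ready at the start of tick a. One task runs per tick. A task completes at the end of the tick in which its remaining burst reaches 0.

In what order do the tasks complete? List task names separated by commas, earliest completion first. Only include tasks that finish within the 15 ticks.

completion order = B, E, F

t=0: vr[B=0 E=0] → run B
t=1: vr[B=1 E=0 F=0] → run E
t=2: vr[B=1 E=1024/1277 F=0] → run F
t=3: vr[B=1 E=1024/1277 F=1024/423] → run E
t=4: vr[B=1 E=2048/1277 F=1024/423] → run B
t=5: vr[B=2 E=2048/1277 F=1024/423] → run E
t=6: vr[B=2 E=3072/1277 F=1024/423] → run B
t=7: vr[E=3072/1277 F=1024/423] → run E
t=8: vr[E=4096/1277 F=1024/423] → run F
t=9: vr[E=4096/1277 F=2048/423] → run E
t=10: vr[E=5120/1277 F=2048/423] → run E
t=11: vr[F=2048/423] → run F
t=12: vr[F=1024/141] → run F
t=13: vr[F=4096/423] → run F
t=14: (idle)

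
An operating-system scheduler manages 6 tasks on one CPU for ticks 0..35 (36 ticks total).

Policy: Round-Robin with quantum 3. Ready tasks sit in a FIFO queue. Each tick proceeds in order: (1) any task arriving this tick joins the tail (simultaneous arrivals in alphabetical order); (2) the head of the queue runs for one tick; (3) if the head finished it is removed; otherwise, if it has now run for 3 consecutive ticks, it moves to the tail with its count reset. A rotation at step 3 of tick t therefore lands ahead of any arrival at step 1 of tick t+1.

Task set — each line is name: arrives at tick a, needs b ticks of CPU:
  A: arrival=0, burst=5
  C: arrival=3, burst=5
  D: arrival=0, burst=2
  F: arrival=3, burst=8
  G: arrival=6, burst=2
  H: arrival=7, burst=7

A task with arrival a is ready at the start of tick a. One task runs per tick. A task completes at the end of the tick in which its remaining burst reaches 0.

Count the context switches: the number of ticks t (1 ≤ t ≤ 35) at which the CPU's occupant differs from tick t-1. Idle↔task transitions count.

t=0: queue=[A,D] q_used=0 → run A
t=1: queue=[A,D] q_used=1 → run A
t=2: queue=[A,D] q_used=2 → run A
t=3: queue=[D,A,C,F] q_used=0 → run D
t=4: queue=[D,A,C,F] q_used=1 → run D
t=5: queue=[A,C,F] q_used=0 → run A
t=6: queue=[A,C,F,G] q_used=1 → run A
t=7: queue=[C,F,G,H] q_used=0 → run C
t=8: queue=[C,F,G,H] q_used=1 → run C
t=9: queue=[C,F,G,H] q_used=2 → run C
t=10: queue=[F,G,H,C] q_used=0 → run F
t=11: queue=[F,G,H,C] q_used=1 → run F
t=12: queue=[F,G,H,C] q_used=2 → run F
t=13: queue=[G,H,C,F] q_used=0 → run G
t=14: queue=[G,H,C,F] q_used=1 → run G
t=15: queue=[H,C,F] q_used=0 → run H
t=16: queue=[H,C,F] q_used=1 → run H
t=17: queue=[H,C,F] q_used=2 → run H
t=18: queue=[C,F,H] q_used=0 → run C
t=19: queue=[C,F,H] q_used=1 → run C
t=20: queue=[F,H] q_used=0 → run F
t=21: queue=[F,H] q_used=1 → run F
t=22: queue=[F,H] q_used=2 → run F
t=23: queue=[H,F] q_used=0 → run H
t=24: queue=[H,F] q_used=1 → run H
t=25: queue=[H,F] q_used=2 → run H
t=26: queue=[F,H] q_used=0 → run F
t=27: queue=[F,H] q_used=1 → run F
t=28: queue=[H] q_used=0 → run H
t=29: (idle)
t=30: (idle)
t=31: (idle)
t=32: (idle)
t=33: (idle)
t=34: (idle)
t=35: (idle)

context switches = 12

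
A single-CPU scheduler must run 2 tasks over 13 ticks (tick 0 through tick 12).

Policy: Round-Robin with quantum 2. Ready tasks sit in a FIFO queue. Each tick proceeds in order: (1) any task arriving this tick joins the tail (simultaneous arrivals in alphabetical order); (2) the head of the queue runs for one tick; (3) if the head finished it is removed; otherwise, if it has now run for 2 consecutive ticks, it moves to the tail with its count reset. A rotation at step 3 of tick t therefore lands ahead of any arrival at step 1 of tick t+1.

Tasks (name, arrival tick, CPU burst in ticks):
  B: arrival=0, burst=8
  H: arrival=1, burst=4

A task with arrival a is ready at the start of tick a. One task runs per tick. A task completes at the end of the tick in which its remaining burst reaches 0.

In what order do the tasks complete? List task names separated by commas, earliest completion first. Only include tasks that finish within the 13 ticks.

t=0: queue=[B] q_used=0 → run B
t=1: queue=[B,H] q_used=1 → run B
t=2: queue=[H,B] q_used=0 → run H
t=3: queue=[H,B] q_used=1 → run H
t=4: queue=[B,H] q_used=0 → run B
t=5: queue=[B,H] q_used=1 → run B
t=6: queue=[H,B] q_used=0 → run H
t=7: queue=[H,B] q_used=1 → run H
t=8: queue=[B] q_used=0 → run B
t=9: queue=[B] q_used=1 → run B
t=10: queue=[B] q_used=0 → run B
t=11: queue=[B] q_used=1 → run B
t=12: (idle)

completion order = H, B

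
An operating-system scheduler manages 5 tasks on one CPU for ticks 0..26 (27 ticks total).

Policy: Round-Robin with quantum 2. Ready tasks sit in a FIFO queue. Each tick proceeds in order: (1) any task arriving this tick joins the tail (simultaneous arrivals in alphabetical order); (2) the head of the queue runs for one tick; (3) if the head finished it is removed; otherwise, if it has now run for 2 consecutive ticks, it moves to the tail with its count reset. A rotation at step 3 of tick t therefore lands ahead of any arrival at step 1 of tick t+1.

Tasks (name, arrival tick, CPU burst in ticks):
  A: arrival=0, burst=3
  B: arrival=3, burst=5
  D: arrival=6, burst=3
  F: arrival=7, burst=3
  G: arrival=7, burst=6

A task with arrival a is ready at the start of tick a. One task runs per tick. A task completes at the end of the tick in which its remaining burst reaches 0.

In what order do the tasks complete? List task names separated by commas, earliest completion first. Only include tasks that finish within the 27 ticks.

t=0: queue=[A] q_used=0 → run A
t=1: queue=[A] q_used=1 → run A
t=2: queue=[A] q_used=0 → run A
t=3: queue=[B] q_used=0 → run B
t=4: queue=[B] q_used=1 → run B
t=5: queue=[B] q_used=0 → run B
t=6: queue=[B,D] q_used=1 → run B
t=7: queue=[D,B,F,G] q_used=0 → run D
t=8: queue=[D,B,F,G] q_used=1 → run D
t=9: queue=[B,F,G,D] q_used=0 → run B
t=10: queue=[F,G,D] q_used=0 → run F
t=11: queue=[F,G,D] q_used=1 → run F
t=12: queue=[G,D,F] q_used=0 → run G
t=13: queue=[G,D,F] q_used=1 → run G
t=14: queue=[D,F,G] q_used=0 → run D
t=15: queue=[F,G] q_used=0 → run F
t=16: queue=[G] q_used=0 → run G
t=17: queue=[G] q_used=1 → run G
t=18: queue=[G] q_used=0 → run G
t=19: queue=[G] q_used=1 → run G
t=20: (idle)
t=21: (idle)
t=22: (idle)
t=23: (idle)
t=24: (idle)
t=25: (idle)
t=26: (idle)

completion order = A, B, D, F, G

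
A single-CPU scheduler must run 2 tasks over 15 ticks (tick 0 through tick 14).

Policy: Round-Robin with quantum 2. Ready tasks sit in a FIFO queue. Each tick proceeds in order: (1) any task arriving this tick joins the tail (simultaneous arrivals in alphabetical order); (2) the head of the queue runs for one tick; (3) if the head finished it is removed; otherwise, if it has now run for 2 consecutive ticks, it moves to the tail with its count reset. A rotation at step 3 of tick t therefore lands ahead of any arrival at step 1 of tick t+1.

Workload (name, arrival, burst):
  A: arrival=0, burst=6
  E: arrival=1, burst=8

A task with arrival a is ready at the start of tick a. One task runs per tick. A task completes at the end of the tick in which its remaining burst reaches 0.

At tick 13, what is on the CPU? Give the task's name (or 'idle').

t=0: queue=[A] q_used=0 → run A
t=1: queue=[A,E] q_used=1 → run A
t=2: queue=[E,A] q_used=0 → run E
t=3: queue=[E,A] q_used=1 → run E
t=4: queue=[A,E] q_used=0 → run A
t=5: queue=[A,E] q_used=1 → run A
t=6: queue=[E,A] q_used=0 → run E
t=7: queue=[E,A] q_used=1 → run E
t=8: queue=[A,E] q_used=0 → run A
t=9: queue=[A,E] q_used=1 → run A
t=10: queue=[E] q_used=0 → run E
t=11: queue=[E] q_used=1 → run E
t=12: queue=[E] q_used=0 → run E
t=13: queue=[E] q_used=1 → run E
t=14: (idle)

running at tick 13 = E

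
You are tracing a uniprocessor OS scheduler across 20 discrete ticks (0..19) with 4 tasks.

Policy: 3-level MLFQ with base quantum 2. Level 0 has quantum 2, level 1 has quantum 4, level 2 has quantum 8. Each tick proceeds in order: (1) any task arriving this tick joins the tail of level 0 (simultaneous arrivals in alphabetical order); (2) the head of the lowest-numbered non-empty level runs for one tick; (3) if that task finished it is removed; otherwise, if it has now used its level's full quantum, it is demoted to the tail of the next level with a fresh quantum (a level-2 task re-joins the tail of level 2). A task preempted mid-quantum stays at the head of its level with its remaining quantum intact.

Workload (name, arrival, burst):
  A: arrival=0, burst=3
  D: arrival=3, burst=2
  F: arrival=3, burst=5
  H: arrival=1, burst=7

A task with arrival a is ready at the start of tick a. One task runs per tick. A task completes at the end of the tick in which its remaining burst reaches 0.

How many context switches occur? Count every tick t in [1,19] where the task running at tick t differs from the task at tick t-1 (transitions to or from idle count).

context switches = 8

t=0: L0/L1/L2 = A/-/- → run A
t=1: L0/L1/L2 = AH/-/- → run A
t=2: L0/L1/L2 = H/A/- → run H
t=3: L0/L1/L2 = HDF/A/- → run H
t=4: L0/L1/L2 = DF/AH/- → run D
t=5: L0/L1/L2 = DF/AH/- → run D
t=6: L0/L1/L2 = F/AH/- → run F
t=7: L0/L1/L2 = F/AH/- → run F
t=8: L0/L1/L2 = -/AHF/- → run A
t=9: L0/L1/L2 = -/HF/- → run H
t=10: L0/L1/L2 = -/HF/- → run H
t=11: L0/L1/L2 = -/HF/- → run H
t=12: L0/L1/L2 = -/HF/- → run H
t=13: L0/L1/L2 = -/F/H → run F
t=14: L0/L1/L2 = -/F/H → run F
t=15: L0/L1/L2 = -/F/H → run F
t=16: L0/L1/L2 = -/-/H → run H
t=17: (idle)
t=18: (idle)
t=19: (idle)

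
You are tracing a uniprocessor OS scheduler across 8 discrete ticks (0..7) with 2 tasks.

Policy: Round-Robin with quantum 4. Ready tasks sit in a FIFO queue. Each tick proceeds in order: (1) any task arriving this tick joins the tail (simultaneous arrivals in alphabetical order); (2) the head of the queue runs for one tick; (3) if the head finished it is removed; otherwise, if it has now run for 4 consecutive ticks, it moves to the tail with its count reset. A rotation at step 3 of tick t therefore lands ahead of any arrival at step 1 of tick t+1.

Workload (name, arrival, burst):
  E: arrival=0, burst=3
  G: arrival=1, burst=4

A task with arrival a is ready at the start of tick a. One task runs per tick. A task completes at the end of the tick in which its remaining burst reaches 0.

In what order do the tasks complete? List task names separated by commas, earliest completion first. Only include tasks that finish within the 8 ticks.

t=0: queue=[E] q_used=0 → run E
t=1: queue=[E,G] q_used=1 → run E
t=2: queue=[E,G] q_used=2 → run E
t=3: queue=[G] q_used=0 → run G
t=4: queue=[G] q_used=1 → run G
t=5: queue=[G] q_used=2 → run G
t=6: queue=[G] q_used=3 → run G
t=7: (idle)

completion order = E, G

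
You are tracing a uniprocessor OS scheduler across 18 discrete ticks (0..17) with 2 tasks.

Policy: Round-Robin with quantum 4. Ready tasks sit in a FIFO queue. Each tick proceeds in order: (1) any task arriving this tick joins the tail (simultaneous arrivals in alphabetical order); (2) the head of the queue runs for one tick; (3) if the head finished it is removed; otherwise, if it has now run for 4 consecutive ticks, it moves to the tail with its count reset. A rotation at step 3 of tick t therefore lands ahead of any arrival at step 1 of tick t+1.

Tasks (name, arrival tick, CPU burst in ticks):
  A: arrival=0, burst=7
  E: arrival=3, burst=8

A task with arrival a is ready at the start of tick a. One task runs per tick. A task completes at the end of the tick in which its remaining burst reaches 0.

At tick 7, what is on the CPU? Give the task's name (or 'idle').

running at tick 7 = E

t=0: queue=[A] q_used=0 → run A
t=1: queue=[A] q_used=1 → run A
t=2: queue=[A] q_used=2 → run A
t=3: queue=[A,E] q_used=3 → run A
t=4: queue=[E,A] q_used=0 → run E
t=5: queue=[E,A] q_used=1 → run E
t=6: queue=[E,A] q_used=2 → run E
t=7: queue=[E,A] q_used=3 → run E
t=8: queue=[A,E] q_used=0 → run A
t=9: queue=[A,E] q_used=1 → run A
t=10: queue=[A,E] q_used=2 → run A
t=11: queue=[E] q_used=0 → run E
t=12: queue=[E] q_used=1 → run E
t=13: queue=[E] q_used=2 → run E
t=14: queue=[E] q_used=3 → run E
t=15: (idle)
t=16: (idle)
t=17: (idle)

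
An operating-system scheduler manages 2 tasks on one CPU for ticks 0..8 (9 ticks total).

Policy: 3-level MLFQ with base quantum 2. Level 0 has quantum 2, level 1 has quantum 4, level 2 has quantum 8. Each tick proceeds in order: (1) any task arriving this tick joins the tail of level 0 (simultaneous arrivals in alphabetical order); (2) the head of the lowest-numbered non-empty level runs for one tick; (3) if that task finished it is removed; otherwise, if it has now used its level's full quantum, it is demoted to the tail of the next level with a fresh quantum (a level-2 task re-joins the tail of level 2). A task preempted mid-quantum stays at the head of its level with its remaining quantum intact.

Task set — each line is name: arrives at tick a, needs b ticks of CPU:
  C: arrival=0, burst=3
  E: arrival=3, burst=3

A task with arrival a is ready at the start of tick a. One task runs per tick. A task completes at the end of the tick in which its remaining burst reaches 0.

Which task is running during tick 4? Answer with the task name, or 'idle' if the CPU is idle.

t=0: L0/L1/L2 = C/-/- → run C
t=1: L0/L1/L2 = C/-/- → run C
t=2: L0/L1/L2 = -/C/- → run C
t=3: L0/L1/L2 = E/-/- → run E
t=4: L0/L1/L2 = E/-/- → run E
t=5: L0/L1/L2 = -/E/- → run E
t=6: (idle)
t=7: (idle)
t=8: (idle)

running at tick 4 = E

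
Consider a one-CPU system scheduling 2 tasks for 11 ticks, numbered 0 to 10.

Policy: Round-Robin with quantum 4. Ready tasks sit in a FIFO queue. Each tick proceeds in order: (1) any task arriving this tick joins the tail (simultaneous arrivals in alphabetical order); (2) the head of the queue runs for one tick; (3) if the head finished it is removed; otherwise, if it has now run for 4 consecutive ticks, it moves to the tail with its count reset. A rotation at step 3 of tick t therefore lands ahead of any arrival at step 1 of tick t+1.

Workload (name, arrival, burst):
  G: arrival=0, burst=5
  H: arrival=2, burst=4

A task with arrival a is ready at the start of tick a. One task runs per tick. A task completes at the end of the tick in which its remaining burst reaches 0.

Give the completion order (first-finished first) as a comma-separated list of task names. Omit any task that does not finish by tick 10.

t=0: queue=[G] q_used=0 → run G
t=1: queue=[G] q_used=1 → run G
t=2: queue=[G,H] q_used=2 → run G
t=3: queue=[G,H] q_used=3 → run G
t=4: queue=[H,G] q_used=0 → run H
t=5: queue=[H,G] q_used=1 → run H
t=6: queue=[H,G] q_used=2 → run H
t=7: queue=[H,G] q_used=3 → run H
t=8: queue=[G] q_used=0 → run G
t=9: (idle)
t=10: (idle)

completion order = H, G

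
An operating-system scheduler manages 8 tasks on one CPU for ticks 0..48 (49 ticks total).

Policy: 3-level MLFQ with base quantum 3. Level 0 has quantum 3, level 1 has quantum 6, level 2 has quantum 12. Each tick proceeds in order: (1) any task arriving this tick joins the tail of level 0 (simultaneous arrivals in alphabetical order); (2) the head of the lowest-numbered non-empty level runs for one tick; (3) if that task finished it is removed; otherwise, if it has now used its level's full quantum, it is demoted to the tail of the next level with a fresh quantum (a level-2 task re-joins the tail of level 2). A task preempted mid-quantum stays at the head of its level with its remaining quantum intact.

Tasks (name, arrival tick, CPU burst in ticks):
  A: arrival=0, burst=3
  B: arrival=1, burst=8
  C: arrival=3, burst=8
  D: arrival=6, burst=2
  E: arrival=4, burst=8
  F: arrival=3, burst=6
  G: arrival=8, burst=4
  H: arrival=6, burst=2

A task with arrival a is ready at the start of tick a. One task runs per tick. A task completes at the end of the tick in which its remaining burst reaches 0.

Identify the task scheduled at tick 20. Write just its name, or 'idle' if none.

running at tick 20 = G

t=0: L0/L1/L2 = A/-/- → run A
t=1: L0/L1/L2 = AB/-/- → run A
t=2: L0/L1/L2 = AB/-/- → run A
t=3: L0/L1/L2 = BCF/-/- → run B
t=4: L0/L1/L2 = BCFE/-/- → run B
t=5: L0/L1/L2 = BCFE/-/- → run B
t=6: L0/L1/L2 = CFEDH/B/- → run C
t=7: L0/L1/L2 = CFEDH/B/- → run C
t=8: L0/L1/L2 = CFEDHG/B/- → run C
t=9: L0/L1/L2 = FEDHG/BC/- → run F
t=10: L0/L1/L2 = FEDHG/BC/- → run F
t=11: L0/L1/L2 = FEDHG/BC/- → run F
t=12: L0/L1/L2 = EDHG/BCF/- → run E
t=13: L0/L1/L2 = EDHG/BCF/- → run E
t=14: L0/L1/L2 = EDHG/BCF/- → run E
t=15: L0/L1/L2 = DHG/BCFE/- → run D
t=16: L0/L1/L2 = DHG/BCFE/- → run D
t=17: L0/L1/L2 = HG/BCFE/- → run H
t=18: L0/L1/L2 = HG/BCFE/- → run H
t=19: L0/L1/L2 = G/BCFE/- → run G
t=20: L0/L1/L2 = G/BCFE/- → run G
t=21: L0/L1/L2 = G/BCFE/- → run G
t=22: L0/L1/L2 = -/BCFEG/- → run B
t=23: L0/L1/L2 = -/BCFEG/- → run B
t=24: L0/L1/L2 = -/BCFEG/- → run B
t=25: L0/L1/L2 = -/BCFEG/- → run B
t=26: L0/L1/L2 = -/BCFEG/- → run B
t=27: L0/L1/L2 = -/CFEG/- → run C
t=28: L0/L1/L2 = -/CFEG/- → run C
t=29: L0/L1/L2 = -/CFEG/- → run C
t=30: L0/L1/L2 = -/CFEG/- → run C
t=31: L0/L1/L2 = -/CFEG/- → run C
t=32: L0/L1/L2 = -/FEG/- → run F
t=33: L0/L1/L2 = -/FEG/- → run F
t=34: L0/L1/L2 = -/FEG/- → run F
t=35: L0/L1/L2 = -/EG/- → run E
t=36: L0/L1/L2 = -/EG/- → run E
t=37: L0/L1/L2 = -/EG/- → run E
t=38: L0/L1/L2 = -/EG/- → run E
t=39: L0/L1/L2 = -/EG/- → run E
t=40: L0/L1/L2 = -/G/- → run G
t=41: (idle)
t=42: (idle)
t=43: (idle)
t=44: (idle)
t=45: (idle)
t=46: (idle)
t=47: (idle)
t=48: (idle)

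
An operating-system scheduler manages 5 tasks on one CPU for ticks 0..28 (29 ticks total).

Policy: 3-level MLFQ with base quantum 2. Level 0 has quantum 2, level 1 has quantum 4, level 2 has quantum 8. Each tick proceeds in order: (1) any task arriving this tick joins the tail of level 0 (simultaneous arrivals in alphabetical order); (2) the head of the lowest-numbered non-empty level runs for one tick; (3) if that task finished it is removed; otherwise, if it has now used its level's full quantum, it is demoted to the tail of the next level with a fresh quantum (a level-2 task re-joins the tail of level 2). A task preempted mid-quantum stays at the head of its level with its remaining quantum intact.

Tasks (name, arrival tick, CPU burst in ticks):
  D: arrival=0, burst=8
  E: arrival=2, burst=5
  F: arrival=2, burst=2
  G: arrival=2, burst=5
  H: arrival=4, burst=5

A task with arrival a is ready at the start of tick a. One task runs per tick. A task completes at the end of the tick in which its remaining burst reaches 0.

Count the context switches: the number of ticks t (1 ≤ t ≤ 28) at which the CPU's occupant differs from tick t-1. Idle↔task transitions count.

context switches = 10

t=0: L0/L1/L2 = D/-/- → run D
t=1: L0/L1/L2 = D/-/- → run D
t=2: L0/L1/L2 = EFG/D/- → run E
t=3: L0/L1/L2 = EFG/D/- → run E
t=4: L0/L1/L2 = FGH/DE/- → run F
t=5: L0/L1/L2 = FGH/DE/- → run F
t=6: L0/L1/L2 = GH/DE/- → run G
t=7: L0/L1/L2 = GH/DE/- → run G
t=8: L0/L1/L2 = H/DEG/- → run H
t=9: L0/L1/L2 = H/DEG/- → run H
t=10: L0/L1/L2 = -/DEGH/- → run D
t=11: L0/L1/L2 = -/DEGH/- → run D
t=12: L0/L1/L2 = -/DEGH/- → run D
t=13: L0/L1/L2 = -/DEGH/- → run D
t=14: L0/L1/L2 = -/EGH/D → run E
t=15: L0/L1/L2 = -/EGH/D → run E
t=16: L0/L1/L2 = -/EGH/D → run E
t=17: L0/L1/L2 = -/GH/D → run G
t=18: L0/L1/L2 = -/GH/D → run G
t=19: L0/L1/L2 = -/GH/D → run G
t=20: L0/L1/L2 = -/H/D → run H
t=21: L0/L1/L2 = -/H/D → run H
t=22: L0/L1/L2 = -/H/D → run H
t=23: L0/L1/L2 = -/-/D → run D
t=24: L0/L1/L2 = -/-/D → run D
t=25: (idle)
t=26: (idle)
t=27: (idle)
t=28: (idle)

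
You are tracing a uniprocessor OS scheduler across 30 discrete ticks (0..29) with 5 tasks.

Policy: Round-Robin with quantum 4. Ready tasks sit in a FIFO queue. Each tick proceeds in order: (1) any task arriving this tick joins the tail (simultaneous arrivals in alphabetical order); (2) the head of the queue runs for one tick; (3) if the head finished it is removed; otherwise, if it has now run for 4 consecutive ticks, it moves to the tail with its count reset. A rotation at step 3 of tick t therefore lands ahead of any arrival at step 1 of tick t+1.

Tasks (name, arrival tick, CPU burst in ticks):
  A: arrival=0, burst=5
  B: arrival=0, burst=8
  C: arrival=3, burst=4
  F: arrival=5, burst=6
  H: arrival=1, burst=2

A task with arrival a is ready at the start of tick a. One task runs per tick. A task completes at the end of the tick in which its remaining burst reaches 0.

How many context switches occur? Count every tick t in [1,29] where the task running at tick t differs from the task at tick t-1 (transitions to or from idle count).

t=0: queue=[A,B] q_used=0 → run A
t=1: queue=[A,B,H] q_used=1 → run A
t=2: queue=[A,B,H] q_used=2 → run A
t=3: queue=[A,B,H,C] q_used=3 → run A
t=4: queue=[B,H,C,A] q_used=0 → run B
t=5: queue=[B,H,C,A,F] q_used=1 → run B
t=6: queue=[B,H,C,A,F] q_used=2 → run B
t=7: queue=[B,H,C,A,F] q_used=3 → run B
t=8: queue=[H,C,A,F,B] q_used=0 → run H
t=9: queue=[H,C,A,F,B] q_used=1 → run H
t=10: queue=[C,A,F,B] q_used=0 → run C
t=11: queue=[C,A,F,B] q_used=1 → run C
t=12: queue=[C,A,F,B] q_used=2 → run C
t=13: queue=[C,A,F,B] q_used=3 → run C
t=14: queue=[A,F,B] q_used=0 → run A
t=15: queue=[F,B] q_used=0 → run F
t=16: queue=[F,B] q_used=1 → run F
t=17: queue=[F,B] q_used=2 → run F
t=18: queue=[F,B] q_used=3 → run F
t=19: queue=[B,F] q_used=0 → run B
t=20: queue=[B,F] q_used=1 → run B
t=21: queue=[B,F] q_used=2 → run B
t=22: queue=[B,F] q_used=3 → run B
t=23: queue=[F] q_used=0 → run F
t=24: queue=[F] q_used=1 → run F
t=25: (idle)
t=26: (idle)
t=27: (idle)
t=28: (idle)
t=29: (idle)

context switches = 8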